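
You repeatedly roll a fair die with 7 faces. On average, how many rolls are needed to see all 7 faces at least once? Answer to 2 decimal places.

18.15

The wait to go from k to k+1 distinct faces is geometric with mean 7/(7-k).
E[T] = 7/7 + 7/6 + 7/5 + ... + 7/2 + 7/1 = 7·H_{7}.
H_{7} = 2.593, so E[T] = 18.150.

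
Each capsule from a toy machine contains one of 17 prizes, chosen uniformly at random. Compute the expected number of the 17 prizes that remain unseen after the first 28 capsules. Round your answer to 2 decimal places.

For each prize, P(unseen after 28) = (16/17)^28 = 0.183.
By linearity of expectation, E[unseen] = 17·(16/17)^28 = 3.113.

3.11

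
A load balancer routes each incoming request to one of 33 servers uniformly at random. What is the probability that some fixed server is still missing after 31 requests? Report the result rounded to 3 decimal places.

On each request the fixed server fails to appear with probability 32/33.
P(still missing after 31) = (32/33)^31 = 0.3852.

0.385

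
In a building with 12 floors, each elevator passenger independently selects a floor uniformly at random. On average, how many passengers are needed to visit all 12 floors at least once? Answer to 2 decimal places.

Split into phases: going from k distinct to k+1 distinct takes on average 12/(12-k) passengers.
E[T] = 12/12 + 12/11 + 12/10 + ... + 12/2 + 12/1 = 12·H_{12}.
H_{12} = 3.103, so E[T] = 37.239.

37.24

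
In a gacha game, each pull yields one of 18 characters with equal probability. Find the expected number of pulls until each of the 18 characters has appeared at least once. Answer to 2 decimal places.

62.91

Split into phases: going from k distinct to k+1 distinct takes on average 18/(18-k) pulls.
E[T] = 18/18 + 18/17 + 18/16 + ... + 18/2 + 18/1 = 18·H_{18}.
H_{18} = 3.495, so E[T] = 62.912.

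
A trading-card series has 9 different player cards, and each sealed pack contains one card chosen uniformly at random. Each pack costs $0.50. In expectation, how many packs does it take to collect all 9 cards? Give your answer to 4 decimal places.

After k distinct cards have appeared, the next pack gives a new one with probability (9-k)/9, so the expected wait for the (k+1)-th is 9/(9-k).
E[T] = 9/9 + 9/8 + 9/7 + ... + 9/2 + 9/1 = 9·H_{9}.
H_{9} = 2.82897, so E[T] = 25.46071.

25.4607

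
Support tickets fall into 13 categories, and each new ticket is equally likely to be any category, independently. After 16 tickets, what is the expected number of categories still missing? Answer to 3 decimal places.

For each category, P(unseen after 16) = (12/13)^16 = 0.2778.
By linearity of expectation, E[unseen] = 13·(12/13)^16 = 3.6120.

3.612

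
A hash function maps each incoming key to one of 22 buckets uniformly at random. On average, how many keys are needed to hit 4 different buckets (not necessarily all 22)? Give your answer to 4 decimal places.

4.3055

Going from k to k+1 distinct takes a geometric number of keys with mean 22/(22-k).
Sum over k = 0,...,3: E = 22/22 + 22/21 + 22/20 + 22/19 = 4.30551.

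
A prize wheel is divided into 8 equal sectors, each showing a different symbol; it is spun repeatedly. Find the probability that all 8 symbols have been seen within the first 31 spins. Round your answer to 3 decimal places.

Let A_i be the event that symbol i is missing after 31 spins. By inclusion–exclusion on the A_i,
P(all seen) = Σ_{j=0}^{8} (-1)^j C(8,j)((8-j)/8)^31
= 1.0000 - 0.1274 + 0.0038 - 0.0000 + 0.0000 - 0.0000 + 0.0000 - 0.0000 + 0.0000
= 0.8763.

0.876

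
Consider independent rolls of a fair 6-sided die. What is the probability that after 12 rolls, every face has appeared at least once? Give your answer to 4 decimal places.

0.4378

Let A_i be the event that face i is missing after 12 rolls. By inclusion–exclusion on the A_i,
P(all seen) = Σ_{j=0}^{6} (-1)^j C(6,j)((6-j)/6)^12
= 1.00000 - 0.67294 + 0.11561 - 0.00488 + 0.00003 - 0.00000 + 0.00000
= 0.43782.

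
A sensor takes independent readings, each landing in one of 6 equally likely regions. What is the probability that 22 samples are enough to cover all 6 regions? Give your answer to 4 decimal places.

0.8933

Let A_i be the event that region i is missing after 22 samples. By inclusion–exclusion on the A_i,
P(all seen) = Σ_{j=0}^{6} (-1)^j C(6,j)((6-j)/6)^22
= 1.00000 - 0.10868 + 0.00200 - 0.00000 + 0.00000 - 0.00000 + 0.00000
= 0.89332.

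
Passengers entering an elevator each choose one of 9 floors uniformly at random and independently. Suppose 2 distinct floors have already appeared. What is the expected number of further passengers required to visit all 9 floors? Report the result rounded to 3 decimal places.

23.336

The wait to go from k to k+1 distinct floors is geometric with mean 9/(9-k).
Sum over k = 2,...,8: E = 9/7 + 9/6 + 9/5 + ... + 9/2 + 9/1 = 23.3357.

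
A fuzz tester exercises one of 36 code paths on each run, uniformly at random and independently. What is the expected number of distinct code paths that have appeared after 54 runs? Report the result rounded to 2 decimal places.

For each code path, P(seen in 54 runs) = 1 - (35/36)^54 = 0.782.
By linearity of expectation, E[distinct seen] = 36·(1 - (35/36)^54) = 28.136.

28.14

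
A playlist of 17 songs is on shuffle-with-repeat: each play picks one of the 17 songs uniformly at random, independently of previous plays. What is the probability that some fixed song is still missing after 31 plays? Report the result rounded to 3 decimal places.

Each play misses the fixed song with probability (17-1)/17 = 16/17, independently.
P(still missing after 31) = (16/17)^31 = 0.1527.

0.153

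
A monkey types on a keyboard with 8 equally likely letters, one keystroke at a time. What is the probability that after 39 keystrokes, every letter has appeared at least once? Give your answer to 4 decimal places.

Let A_i be the event that letter i is missing after 39 keystrokes. By inclusion–exclusion on the A_i,
P(all seen) = Σ_{j=0}^{8} (-1)^j C(8,j)((8-j)/8)^39
= 1.00000 - 0.04379 + 0.00038 - 0.00000 + 0.00000 - 0.00000 + 0.00000 - 0.00000 + 0.00000
= 0.95658.

0.9566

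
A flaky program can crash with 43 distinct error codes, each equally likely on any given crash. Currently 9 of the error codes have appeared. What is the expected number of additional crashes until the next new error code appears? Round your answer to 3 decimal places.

1.265

The number of crashes until the next new error code is geometric with success probability 34/43, so its mean is 43/34.
E = 43/34 = 1.2647.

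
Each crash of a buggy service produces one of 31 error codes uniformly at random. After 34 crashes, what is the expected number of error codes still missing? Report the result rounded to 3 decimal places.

10.167

For each error code, P(unseen after 34) = (30/31)^34 = 0.3280.
By linearity of expectation, E[unseen] = 31·(30/31)^34 = 10.1669.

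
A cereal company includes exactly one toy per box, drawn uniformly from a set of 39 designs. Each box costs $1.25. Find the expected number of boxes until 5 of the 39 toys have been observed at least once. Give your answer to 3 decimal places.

With k distinct toys already seen, the next new one arrives after an expected 39/(39-k) boxes.
Sum over k = 0,...,4: E = 39/39 + 39/38 + 39/37 + 39/36 + 39/35 = 5.2780.

5.278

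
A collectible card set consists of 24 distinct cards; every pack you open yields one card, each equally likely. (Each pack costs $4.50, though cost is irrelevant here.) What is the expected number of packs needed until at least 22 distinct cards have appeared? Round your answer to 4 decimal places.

54.6230

Going from k to k+1 distinct takes a geometric number of packs with mean 24/(24-k).
Sum over k = 0,...,21: E = 24/24 + 24/23 + 24/22 + ... + 24/4 + 24/3 = 54.62300.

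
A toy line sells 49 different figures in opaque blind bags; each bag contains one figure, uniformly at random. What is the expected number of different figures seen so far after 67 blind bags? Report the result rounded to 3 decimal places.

36.691

For each figure, P(seen in 67 blind bags) = 1 - (48/49)^67 = 0.7488.
By linearity of expectation, E[distinct seen] = 49·(1 - (48/49)^67) = 36.6910.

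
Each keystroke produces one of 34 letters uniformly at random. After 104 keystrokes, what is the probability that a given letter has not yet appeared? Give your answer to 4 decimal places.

Each keystroke misses the fixed letter with probability (34-1)/34 = 33/34, independently.
P(still missing after 104) = (33/34)^104 = 0.04484.

0.0448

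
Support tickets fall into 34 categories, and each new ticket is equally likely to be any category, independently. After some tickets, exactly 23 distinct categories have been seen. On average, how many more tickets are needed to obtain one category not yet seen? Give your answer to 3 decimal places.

Each ticket yields a new category with probability (34-23)/34 = 11/34, so the wait is geometric with mean 34/11.
E = 34/11 = 3.0909.

3.091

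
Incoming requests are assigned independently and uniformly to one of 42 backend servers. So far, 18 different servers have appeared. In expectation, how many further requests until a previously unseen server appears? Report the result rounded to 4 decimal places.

1.7500

Each request yields a new server with probability (42-18)/42 = 24/42, so the wait is geometric with mean 42/24.
E = 42/24 = 1.75000.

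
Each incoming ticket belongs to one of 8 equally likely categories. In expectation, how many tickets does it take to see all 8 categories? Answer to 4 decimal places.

21.7429

The wait to go from k to k+1 distinct categories is geometric with mean 8/(8-k).
E[T] = 8/8 + 8/7 + 8/6 + ... + 8/2 + 8/1 = 8·H_{8}.
H_{8} = 2.71786, so E[T] = 21.74286.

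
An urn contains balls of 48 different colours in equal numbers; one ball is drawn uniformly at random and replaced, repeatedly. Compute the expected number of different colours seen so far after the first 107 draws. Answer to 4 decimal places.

For each colour, P(seen in 107 draws) = 1 - (47/48)^107 = 0.89489.
By linearity of expectation, E[distinct seen] = 48·(1 - (47/48)^107) = 42.95455.

42.9546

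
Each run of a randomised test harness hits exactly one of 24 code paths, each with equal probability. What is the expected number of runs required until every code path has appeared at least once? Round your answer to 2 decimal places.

90.62

The wait to go from k to k+1 distinct code paths is geometric with mean 24/(24-k).
E[T] = 24/24 + 24/23 + 24/22 + ... + 24/2 + 24/1 = 24·H_{24}.
H_{24} = 3.776, so E[T] = 90.623.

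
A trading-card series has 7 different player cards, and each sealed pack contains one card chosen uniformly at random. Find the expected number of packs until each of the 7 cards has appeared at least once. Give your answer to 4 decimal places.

18.1500

After k distinct cards have appeared, the next pack gives a new one with probability (7-k)/7, so the expected wait for the (k+1)-th is 7/(7-k).
E[T] = 7/7 + 7/6 + 7/5 + ... + 7/2 + 7/1 = 7·H_{7}.
H_{7} = 2.59286, so E[T] = 18.15000.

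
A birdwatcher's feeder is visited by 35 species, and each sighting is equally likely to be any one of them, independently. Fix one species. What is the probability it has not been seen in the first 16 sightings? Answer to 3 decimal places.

Each sighting misses the fixed species with probability (35-1)/35 = 34/35, independently.
P(still missing after 16) = (34/35)^16 = 0.6289.

0.629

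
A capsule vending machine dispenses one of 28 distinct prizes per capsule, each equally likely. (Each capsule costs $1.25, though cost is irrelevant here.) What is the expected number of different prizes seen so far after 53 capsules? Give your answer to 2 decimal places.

For each prize, P(seen in 53 capsules) = 1 - (27/28)^53 = 0.854.
By linearity of expectation, E[distinct seen] = 28·(1 - (27/28)^53) = 23.926.

23.93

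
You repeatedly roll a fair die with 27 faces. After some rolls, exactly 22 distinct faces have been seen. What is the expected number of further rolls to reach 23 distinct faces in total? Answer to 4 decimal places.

With k distinct faces already seen, the next new one takes an expected 27/(27-k) rolls.
Only the k = 22 term is needed: E = 27/5 = 5.40000.

5.4000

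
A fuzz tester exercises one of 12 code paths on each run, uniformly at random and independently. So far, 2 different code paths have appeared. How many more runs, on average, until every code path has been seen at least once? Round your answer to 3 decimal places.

From k distinct to k+1 distinct takes on average 12/(12-k) runs.
Sum over k = 2,...,11: E = 12/10 + 12/9 + 12/8 + ... + 12/2 + 12/1 = 35.1476.

35.148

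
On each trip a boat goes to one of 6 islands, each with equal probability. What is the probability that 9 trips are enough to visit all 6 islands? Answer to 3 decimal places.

0.189

By inclusion–exclusion over which islands are missing,
P(all seen) = Σ_{j=0}^{6} (-1)^j C(6,j)((6-j)/6)^9
= 1.0000 - 1.1628 + 0.3902 - 0.0391 + 0.0008 - 0.0000 + 0.0000
= 0.1890.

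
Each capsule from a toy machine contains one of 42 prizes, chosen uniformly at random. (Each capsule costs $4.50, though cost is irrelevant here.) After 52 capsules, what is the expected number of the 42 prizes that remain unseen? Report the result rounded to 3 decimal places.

11.996

For each prize, P(unseen after 52) = (41/42)^52 = 0.2856.
By linearity of expectation, E[unseen] = 42·(41/42)^52 = 11.9963.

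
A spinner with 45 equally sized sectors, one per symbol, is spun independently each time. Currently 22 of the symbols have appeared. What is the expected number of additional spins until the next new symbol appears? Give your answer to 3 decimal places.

1.957

The number of spins until the next new symbol is geometric with success probability 23/45, so its mean is 45/23.
E = 45/23 = 1.9565.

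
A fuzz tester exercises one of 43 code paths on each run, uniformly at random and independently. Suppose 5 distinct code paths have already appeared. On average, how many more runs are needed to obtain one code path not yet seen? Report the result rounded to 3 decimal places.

The number of runs until the next new code path is geometric with success probability 38/43, so its mean is 43/38.
E = 43/38 = 1.1316.

1.132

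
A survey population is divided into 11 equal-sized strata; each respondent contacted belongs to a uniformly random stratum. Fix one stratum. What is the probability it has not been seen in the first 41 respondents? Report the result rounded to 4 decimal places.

On each respondent the fixed stratum fails to appear with probability 10/11.
P(still missing after 41) = (10/11)^41 = 0.02009.

0.0201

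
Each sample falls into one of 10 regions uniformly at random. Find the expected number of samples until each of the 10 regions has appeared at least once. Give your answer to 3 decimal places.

29.290

After k distinct regions have appeared, the next sample gives a new one with probability (10-k)/10, so the expected wait for the (k+1)-th is 10/(10-k).
E[T] = 10/10 + 10/9 + 10/8 + ... + 10/2 + 10/1 = 10·H_{10}.
H_{10} = 2.9290, so E[T] = 29.2897.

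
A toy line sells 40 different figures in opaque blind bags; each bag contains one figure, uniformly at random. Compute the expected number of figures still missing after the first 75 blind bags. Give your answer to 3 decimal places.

5.990

For each figure, P(unseen after 75) = (39/40)^75 = 0.1497.
By linearity of expectation, E[unseen] = 40·(39/40)^75 = 5.9897.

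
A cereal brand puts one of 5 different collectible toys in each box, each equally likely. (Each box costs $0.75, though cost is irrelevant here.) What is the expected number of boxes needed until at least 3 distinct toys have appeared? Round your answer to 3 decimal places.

3.917

Going from k to k+1 distinct takes a geometric number of boxes with mean 5/(5-k).
Sum over k = 0,...,2: E = 5/5 + 5/4 + 5/3 = 3.9167.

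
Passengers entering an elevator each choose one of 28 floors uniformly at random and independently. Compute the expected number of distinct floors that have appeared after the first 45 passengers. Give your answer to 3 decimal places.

For each floor, P(seen in 45 passengers) = 1 - (27/28)^45 = 0.8053.
By linearity of expectation, E[distinct seen] = 28·(1 - (27/28)^45) = 22.5498.

22.550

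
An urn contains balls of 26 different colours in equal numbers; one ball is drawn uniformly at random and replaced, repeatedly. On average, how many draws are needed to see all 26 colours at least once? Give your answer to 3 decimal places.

100.215

The wait to go from k to k+1 distinct colours is geometric with mean 26/(26-k).
E[T] = 26/26 + 26/25 + 26/24 + ... + 26/2 + 26/1 = 26·H_{26}.
H_{26} = 3.8544, so E[T] = 100.2149.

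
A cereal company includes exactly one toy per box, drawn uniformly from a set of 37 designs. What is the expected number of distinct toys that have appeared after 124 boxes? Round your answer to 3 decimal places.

For each toy, P(seen in 124 boxes) = 1 - (36/37)^124 = 0.9665.
By linearity of expectation, E[distinct seen] = 37·(1 - (36/37)^124) = 35.7621.

35.762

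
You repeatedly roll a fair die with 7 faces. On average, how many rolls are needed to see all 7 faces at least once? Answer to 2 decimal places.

18.15

The wait to go from k to k+1 distinct faces is geometric with mean 7/(7-k).
E[T] = 7/7 + 7/6 + 7/5 + ... + 7/2 + 7/1 = 7·H_{7}.
H_{7} = 2.593, so E[T] = 18.150.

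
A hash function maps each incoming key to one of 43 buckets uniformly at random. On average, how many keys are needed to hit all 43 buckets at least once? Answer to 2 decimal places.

187.05

The wait to go from k to k+1 distinct buckets is geometric with mean 43/(43-k).
E[T] = 43/43 + 43/42 + 43/41 + ... + 43/2 + 43/1 = 43·H_{43}.
H_{43} = 4.350, so E[T] = 187.050.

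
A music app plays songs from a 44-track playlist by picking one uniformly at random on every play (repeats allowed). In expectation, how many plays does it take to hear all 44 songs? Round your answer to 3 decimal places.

192.400

The wait to go from k to k+1 distinct songs is geometric with mean 44/(44-k).
E[T] = 44/44 + 44/43 + 44/42 + ... + 44/2 + 44/1 = 44·H_{44}.
H_{44} = 4.3727, so E[T] = 192.3999.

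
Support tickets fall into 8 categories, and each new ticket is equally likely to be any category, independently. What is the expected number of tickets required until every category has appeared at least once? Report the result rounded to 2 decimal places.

The wait to go from k to k+1 distinct categories is geometric with mean 8/(8-k).
E[T] = 8/8 + 8/7 + 8/6 + ... + 8/2 + 8/1 = 8·H_{8}.
H_{8} = 2.718, so E[T] = 21.743.

21.74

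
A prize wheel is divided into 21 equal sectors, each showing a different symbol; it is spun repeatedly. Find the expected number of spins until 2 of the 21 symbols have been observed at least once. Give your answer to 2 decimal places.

Going from k to k+1 distinct takes a geometric number of spins with mean 21/(21-k).
Sum over k = 0,...,1: E = 21/21 + 21/20 = 2.050.

2.05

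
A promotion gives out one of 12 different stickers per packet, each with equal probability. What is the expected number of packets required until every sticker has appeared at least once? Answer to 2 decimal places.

37.24

The wait to go from k to k+1 distinct stickers is geometric with mean 12/(12-k).
E[T] = 12/12 + 12/11 + 12/10 + ... + 12/2 + 12/1 = 12·H_{12}.
H_{12} = 3.103, so E[T] = 37.239.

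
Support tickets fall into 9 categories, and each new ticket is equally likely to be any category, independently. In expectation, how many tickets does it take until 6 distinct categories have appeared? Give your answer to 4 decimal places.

8.9607

Going from k to k+1 distinct takes a geometric number of tickets with mean 9/(9-k).
Sum over k = 0,...,5: E = 9/9 + 9/8 + 9/7 + 9/6 + 9/5 + 9/4 = 8.96071.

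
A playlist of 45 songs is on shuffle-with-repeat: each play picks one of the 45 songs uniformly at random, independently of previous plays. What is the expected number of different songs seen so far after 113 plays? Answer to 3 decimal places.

For each song, P(seen in 113 plays) = 1 - (44/45)^113 = 0.9211.
By linearity of expectation, E[distinct seen] = 45·(1 - (44/45)^113) = 41.4490.

41.449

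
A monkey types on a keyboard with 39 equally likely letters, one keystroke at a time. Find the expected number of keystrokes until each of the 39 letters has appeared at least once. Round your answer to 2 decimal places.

165.89

Split into phases: going from k distinct to k+1 distinct takes on average 39/(39-k) keystrokes.
E[T] = 39/39 + 39/38 + 39/37 + ... + 39/2 + 39/1 = 39·H_{39}.
H_{39} = 4.254, so E[T] = 165.888.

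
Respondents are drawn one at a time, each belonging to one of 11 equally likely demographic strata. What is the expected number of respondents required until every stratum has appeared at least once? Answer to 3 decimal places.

33.219

After k distinct strata have appeared, the next respondent gives a new one with probability (11-k)/11, so the expected wait for the (k+1)-th is 11/(11-k).
E[T] = 11/11 + 11/10 + 11/9 + ... + 11/2 + 11/1 = 11·H_{11}.
H_{11} = 3.0199, so E[T] = 33.2187.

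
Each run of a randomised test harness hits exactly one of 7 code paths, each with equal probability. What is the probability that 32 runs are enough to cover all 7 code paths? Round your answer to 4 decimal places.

0.9500

By inclusion–exclusion over which code paths are missing,
P(all seen) = Σ_{j=0}^{7} (-1)^j C(7,j)((7-j)/7)^32
= 1.00000 - 0.05044 + 0.00044 - 0.00000 + 0.00000 - 0.00000 + 0.00000 - 0.00000
= 0.95000.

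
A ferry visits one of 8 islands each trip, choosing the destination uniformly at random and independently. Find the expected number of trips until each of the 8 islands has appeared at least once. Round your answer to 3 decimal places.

The wait to go from k to k+1 distinct islands is geometric with mean 8/(8-k).
E[T] = 8/8 + 8/7 + 8/6 + ... + 8/2 + 8/1 = 8·H_{8}.
H_{8} = 2.7179, so E[T] = 21.7429.

21.743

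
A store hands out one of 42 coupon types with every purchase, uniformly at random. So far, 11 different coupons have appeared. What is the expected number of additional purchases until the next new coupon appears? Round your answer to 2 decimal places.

1.35

The number of purchases until the next new coupon is geometric with success probability 31/42, so its mean is 42/31.
E = 42/31 = 1.355.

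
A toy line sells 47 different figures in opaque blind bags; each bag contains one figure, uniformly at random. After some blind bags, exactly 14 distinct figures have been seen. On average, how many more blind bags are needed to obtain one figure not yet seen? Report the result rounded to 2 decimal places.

Each blind bag yields a new figure with probability (47-14)/47 = 33/47, so the wait is geometric with mean 47/33.
E = 47/33 = 1.424.

1.42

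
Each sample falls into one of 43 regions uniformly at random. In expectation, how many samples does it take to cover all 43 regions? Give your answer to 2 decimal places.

187.05

After k distinct regions have appeared, the next sample gives a new one with probability (43-k)/43, so the expected wait for the (k+1)-th is 43/(43-k).
E[T] = 43/43 + 43/42 + 43/41 + ... + 43/2 + 43/1 = 43·H_{43}.
H_{43} = 4.350, so E[T] = 187.050.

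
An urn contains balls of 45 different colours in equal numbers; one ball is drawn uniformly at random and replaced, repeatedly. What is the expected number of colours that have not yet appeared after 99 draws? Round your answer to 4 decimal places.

4.8639

For each colour, P(unseen after 99) = (44/45)^99 = 0.10809.
By linearity of expectation, E[unseen] = 45·(44/45)^99 = 4.86394.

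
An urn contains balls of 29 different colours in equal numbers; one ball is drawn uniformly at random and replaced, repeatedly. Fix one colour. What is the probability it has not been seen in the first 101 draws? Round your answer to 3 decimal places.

Each draw misses the fixed colour with probability (29-1)/29 = 28/29, independently.
P(still missing after 101) = (28/29)^101 = 0.0289.

0.029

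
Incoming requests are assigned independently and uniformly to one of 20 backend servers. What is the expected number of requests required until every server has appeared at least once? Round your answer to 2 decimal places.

71.95

The wait to go from k to k+1 distinct servers is geometric with mean 20/(20-k).
E[T] = 20/20 + 20/19 + 20/18 + ... + 20/2 + 20/1 = 20·H_{20}.
H_{20} = 3.598, so E[T] = 71.955.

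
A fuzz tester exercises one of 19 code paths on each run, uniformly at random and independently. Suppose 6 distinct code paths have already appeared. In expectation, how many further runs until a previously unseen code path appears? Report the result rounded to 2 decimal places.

1.46

The number of runs until the next new code path is geometric with success probability 13/19, so its mean is 19/13.
E = 19/13 = 1.462.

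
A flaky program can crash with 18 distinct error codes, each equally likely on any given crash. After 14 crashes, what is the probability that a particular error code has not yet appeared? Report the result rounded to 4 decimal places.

0.4492

On each crash the fixed error code fails to appear with probability 17/18.
P(still missing after 14) = (17/18)^14 = 0.44923.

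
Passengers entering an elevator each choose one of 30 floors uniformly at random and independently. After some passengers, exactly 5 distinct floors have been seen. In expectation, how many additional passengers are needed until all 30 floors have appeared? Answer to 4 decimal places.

From k distinct to k+1 distinct takes on average 30/(30-k) passengers.
Sum over k = 5,...,29: E = 30/25 + 30/24 + 30/23 + ... + 30/2 + 30/1 = 114.47875.

114.4787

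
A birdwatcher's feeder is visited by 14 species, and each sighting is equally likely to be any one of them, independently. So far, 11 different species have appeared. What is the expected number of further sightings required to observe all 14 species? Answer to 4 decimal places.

From k distinct to k+1 distinct takes on average 14/(14-k) sightings.
Sum over k = 11,...,13: E = 14/3 + 14/2 + 14/1 = 25.66667.

25.6667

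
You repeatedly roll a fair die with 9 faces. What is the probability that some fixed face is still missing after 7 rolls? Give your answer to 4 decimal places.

0.4385

Each roll misses the fixed face with probability (9-1)/9 = 8/9, independently.
P(still missing after 7) = (8/9)^7 = 0.43846.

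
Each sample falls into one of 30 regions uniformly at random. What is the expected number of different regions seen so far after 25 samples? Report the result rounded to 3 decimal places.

17.146

For each region, P(seen in 25 samples) = 1 - (29/30)^25 = 0.5715.
By linearity of expectation, E[distinct seen] = 30·(1 - (29/30)^25) = 17.1460.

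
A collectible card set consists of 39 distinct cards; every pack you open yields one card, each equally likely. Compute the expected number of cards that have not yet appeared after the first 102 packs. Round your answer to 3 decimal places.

2.757

For each card, P(unseen after 102) = (38/39)^102 = 0.0707.
By linearity of expectation, E[unseen] = 39·(38/39)^102 = 2.7568.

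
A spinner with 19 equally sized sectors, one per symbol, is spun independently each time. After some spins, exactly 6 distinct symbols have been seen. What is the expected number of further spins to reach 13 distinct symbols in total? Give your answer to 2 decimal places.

From k distinct to k+1 distinct takes on average 19/(19-k) spins.
Sum over k = 6,...,12: E = 19/13 + 19/12 + 19/11 + ... + 19/8 + 19/7 = 13.873.

13.87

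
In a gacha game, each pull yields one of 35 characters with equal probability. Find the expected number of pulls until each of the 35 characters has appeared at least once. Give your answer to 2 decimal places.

145.14

After k distinct characters have appeared, the next pull gives a new one with probability (35-k)/35, so the expected wait for the (k+1)-th is 35/(35-k).
E[T] = 35/35 + 35/34 + 35/33 + ... + 35/2 + 35/1 = 35·H_{35}.
H_{35} = 4.147, so E[T] = 145.137.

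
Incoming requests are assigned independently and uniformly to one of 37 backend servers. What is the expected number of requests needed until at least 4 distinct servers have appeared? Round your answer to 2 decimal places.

Going from k to k+1 distinct takes a geometric number of requests with mean 37/(37-k).
Sum over k = 0,...,3: E = 37/37 + 37/36 + 37/35 + 37/34 = 4.173.

4.17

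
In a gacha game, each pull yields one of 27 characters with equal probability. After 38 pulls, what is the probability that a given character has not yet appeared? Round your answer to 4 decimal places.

0.2383

Each pull misses the fixed character with probability (27-1)/27 = 26/27, independently.
P(still missing after 38) = (26/27)^38 = 0.23832.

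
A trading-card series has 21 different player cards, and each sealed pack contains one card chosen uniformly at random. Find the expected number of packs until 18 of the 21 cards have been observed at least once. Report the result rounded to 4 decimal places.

Going from k to k+1 distinct takes a geometric number of packs with mean 21/(21-k).
Sum over k = 0,...,17: E = 21/21 + 21/20 + 21/19 + ... + 21/5 + 21/4 = 38.05253.

38.0525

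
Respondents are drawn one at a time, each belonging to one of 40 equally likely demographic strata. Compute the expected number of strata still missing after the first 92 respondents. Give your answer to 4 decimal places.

3.8948

For each stratum, P(unseen after 92) = (39/40)^92 = 0.09737.
By linearity of expectation, E[unseen] = 40·(39/40)^92 = 3.89480.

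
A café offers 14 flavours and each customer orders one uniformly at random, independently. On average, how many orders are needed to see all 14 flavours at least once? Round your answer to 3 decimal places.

Split into phases: going from k distinct to k+1 distinct takes on average 14/(14-k) orders.
E[T] = 14/14 + 14/13 + 14/12 + ... + 14/2 + 14/1 = 14·H_{14}.
H_{14} = 3.2516, so E[T] = 45.5219.

45.522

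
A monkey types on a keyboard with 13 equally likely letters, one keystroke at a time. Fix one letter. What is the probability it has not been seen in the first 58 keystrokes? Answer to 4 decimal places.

On each keystroke the fixed letter fails to appear with probability 12/13.
P(still missing after 58) = (12/13)^58 = 0.00963.

0.0096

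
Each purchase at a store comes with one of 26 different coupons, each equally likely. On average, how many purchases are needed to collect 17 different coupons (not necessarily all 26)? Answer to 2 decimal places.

Going from k to k+1 distinct takes a geometric number of purchases with mean 26/(26-k).
Sum over k = 0,...,16: E = 26/26 + 26/25 + 26/24 + ... + 26/11 + 26/10 = 26.662.

26.66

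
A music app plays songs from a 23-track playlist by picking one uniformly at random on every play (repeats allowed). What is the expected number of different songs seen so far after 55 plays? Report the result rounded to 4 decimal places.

For each song, P(seen in 55 plays) = 1 - (22/23)^55 = 0.91326.
By linearity of expectation, E[distinct seen] = 23·(1 - (22/23)^55) = 21.00499.

21.0050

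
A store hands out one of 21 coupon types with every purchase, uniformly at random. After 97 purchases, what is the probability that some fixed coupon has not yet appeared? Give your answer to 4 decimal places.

0.0088

On each purchase the fixed coupon fails to appear with probability 20/21.
P(still missing after 97) = (20/21)^97 = 0.00880.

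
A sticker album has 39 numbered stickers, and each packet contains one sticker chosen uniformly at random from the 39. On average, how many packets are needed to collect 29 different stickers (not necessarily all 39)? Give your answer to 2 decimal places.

51.66

Going from k to k+1 distinct takes a geometric number of packets with mean 39/(39-k).
Sum over k = 0,...,28: E = 39/39 + 39/38 + 39/37 + ... + 39/12 + 39/11 = 51.658.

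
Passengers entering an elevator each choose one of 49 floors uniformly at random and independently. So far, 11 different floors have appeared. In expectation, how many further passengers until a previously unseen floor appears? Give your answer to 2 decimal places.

1.29

Each passenger yields a new floor with probability (49-11)/49 = 38/49, so the wait is geometric with mean 49/38.
E = 49/38 = 1.289.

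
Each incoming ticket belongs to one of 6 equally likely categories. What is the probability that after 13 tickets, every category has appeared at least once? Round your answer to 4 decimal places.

0.5139

Let A_i be the event that category i is missing after 13 tickets. By inclusion–exclusion on the A_i,
P(all seen) = Σ_{j=0}^{6} (-1)^j C(6,j)((6-j)/6)^13
= 1.00000 - 0.56078 + 0.07707 - 0.00244 + 0.00001 - 0.00000 + 0.00000
= 0.51386.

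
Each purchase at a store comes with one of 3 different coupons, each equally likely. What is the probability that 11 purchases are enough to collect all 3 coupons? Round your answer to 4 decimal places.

0.9653

Let A_i be the event that coupon i is missing after 11 purchases. By inclusion–exclusion on the A_i,
P(all seen) = Σ_{j=0}^{3} (-1)^j C(3,j)((3-j)/3)^11
= 1.00000 - 0.03468 + 0.00002 - 0.00000
= 0.96533.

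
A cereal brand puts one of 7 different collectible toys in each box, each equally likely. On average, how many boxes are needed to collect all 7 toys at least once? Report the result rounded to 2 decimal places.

18.15

After k distinct toys have appeared, the next box gives a new one with probability (7-k)/7, so the expected wait for the (k+1)-th is 7/(7-k).
E[T] = 7/7 + 7/6 + 7/5 + ... + 7/2 + 7/1 = 7·H_{7}.
H_{7} = 2.593, so E[T] = 18.150.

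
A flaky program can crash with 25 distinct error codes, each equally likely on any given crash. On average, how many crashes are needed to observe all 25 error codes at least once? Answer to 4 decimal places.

Split into phases: going from k distinct to k+1 distinct takes on average 25/(25-k) crashes.
E[T] = 25/25 + 25/24 + 25/23 + ... + 25/2 + 25/1 = 25·H_{25}.
H_{25} = 3.81596, so E[T] = 95.39895.

95.3990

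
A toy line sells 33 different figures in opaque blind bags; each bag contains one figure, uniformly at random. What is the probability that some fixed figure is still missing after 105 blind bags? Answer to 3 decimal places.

Each blind bag misses the fixed figure with probability (33-1)/33 = 32/33, independently.
P(still missing after 105) = (32/33)^105 = 0.0395.

0.040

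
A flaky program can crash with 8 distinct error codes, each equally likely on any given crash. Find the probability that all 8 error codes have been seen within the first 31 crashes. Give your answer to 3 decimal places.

By inclusion–exclusion over which error codes are missing,
P(all seen) = Σ_{j=0}^{8} (-1)^j C(8,j)((8-j)/8)^31
= 1.0000 - 0.1274 + 0.0038 - 0.0000 + 0.0000 - 0.0000 + 0.0000 - 0.0000 + 0.0000
= 0.8763.

0.876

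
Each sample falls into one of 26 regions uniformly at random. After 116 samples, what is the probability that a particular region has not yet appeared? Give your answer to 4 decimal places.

Each sample misses the fixed region with probability (26-1)/26 = 25/26, independently.
P(still missing after 116) = (25/26)^116 = 0.01057.

0.0106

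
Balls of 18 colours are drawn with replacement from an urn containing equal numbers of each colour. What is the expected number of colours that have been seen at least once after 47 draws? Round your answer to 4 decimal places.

For each colour, P(seen in 47 draws) = 1 - (17/18)^47 = 0.93188.
By linearity of expectation, E[distinct seen] = 18·(1 - (17/18)^47) = 16.77379.

16.7738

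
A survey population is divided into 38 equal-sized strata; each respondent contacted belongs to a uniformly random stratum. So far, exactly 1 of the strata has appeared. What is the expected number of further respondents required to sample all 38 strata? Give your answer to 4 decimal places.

With k distinct strata already seen, the next new one takes an expected 38/(38-k) respondents.
Sum over k = 1,...,37: E = 38/37 + 38/36 + 38/35 + ... + 38/2 + 38/1 = 159.66028.

159.6603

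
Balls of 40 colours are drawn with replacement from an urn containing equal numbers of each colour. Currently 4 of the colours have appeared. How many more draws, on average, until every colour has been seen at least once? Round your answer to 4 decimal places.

With k distinct colours already seen, the next new one takes an expected 40/(40-k) draws.
Sum over k = 4,...,39: E = 40/36 + 40/35 + 40/34 + ... + 40/2 + 40/1 = 166.98237.

166.9824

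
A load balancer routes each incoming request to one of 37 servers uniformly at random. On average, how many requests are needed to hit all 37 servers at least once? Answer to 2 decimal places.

After k distinct servers have appeared, the next request gives a new one with probability (37-k)/37, so the expected wait for the (k+1)-th is 37/(37-k).
E[T] = 37/37 + 37/36 + 37/35 + ... + 37/2 + 37/1 = 37·H_{37}.
H_{37} = 4.202, so E[T] = 155.459.

155.46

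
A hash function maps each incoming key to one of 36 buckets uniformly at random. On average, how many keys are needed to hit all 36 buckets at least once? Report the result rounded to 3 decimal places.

150.284

The wait to go from k to k+1 distinct buckets is geometric with mean 36/(36-k).
E[T] = 36/36 + 36/35 + 36/34 + ... + 36/2 + 36/1 = 36·H_{36}.
H_{36} = 4.1746, so E[T] = 150.2841.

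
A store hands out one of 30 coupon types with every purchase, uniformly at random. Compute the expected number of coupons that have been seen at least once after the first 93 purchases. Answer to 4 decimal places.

For each coupon, P(seen in 93 purchases) = 1 - (29/30)^93 = 0.95727.
By linearity of expectation, E[distinct seen] = 30·(1 - (29/30)^93) = 28.71809.

28.7181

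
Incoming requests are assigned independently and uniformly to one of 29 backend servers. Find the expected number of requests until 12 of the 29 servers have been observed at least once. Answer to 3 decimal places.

With k distinct servers already seen, the next new one arrives after an expected 29/(29-k) requests.
Sum over k = 0,...,11: E = 29/29 + 29/28 + 29/27 + ... + 29/19 + 29/18 = 15.1409.

15.141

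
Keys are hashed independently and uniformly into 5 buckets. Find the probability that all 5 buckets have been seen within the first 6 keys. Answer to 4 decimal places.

0.1152

By inclusion–exclusion over which buckets are missing,
P(all seen) = Σ_{j=0}^{5} (-1)^j C(5,j)((5-j)/5)^6
= 1.00000 - 1.31072 + 0.46656 - 0.04096 + 0.00032 - 0.00000
= 0.11520.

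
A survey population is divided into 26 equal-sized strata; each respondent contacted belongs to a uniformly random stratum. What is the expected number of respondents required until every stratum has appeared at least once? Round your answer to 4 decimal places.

Split into phases: going from k distinct to k+1 distinct takes on average 26/(26-k) respondents.
E[T] = 26/26 + 26/25 + 26/24 + ... + 26/2 + 26/1 = 26·H_{26}.
H_{26} = 3.85442, so E[T] = 100.21491.

100.2149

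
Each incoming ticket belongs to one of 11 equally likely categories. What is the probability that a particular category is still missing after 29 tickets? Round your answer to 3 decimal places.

0.063

On each ticket the fixed category fails to appear with probability 10/11.
P(still missing after 29) = (10/11)^29 = 0.0630.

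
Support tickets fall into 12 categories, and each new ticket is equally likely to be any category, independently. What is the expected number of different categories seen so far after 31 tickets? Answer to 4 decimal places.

11.1914

For each category, P(seen in 31 tickets) = 1 - (11/12)^31 = 0.93262.
By linearity of expectation, E[distinct seen] = 12·(1 - (11/12)^31) = 11.19140.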